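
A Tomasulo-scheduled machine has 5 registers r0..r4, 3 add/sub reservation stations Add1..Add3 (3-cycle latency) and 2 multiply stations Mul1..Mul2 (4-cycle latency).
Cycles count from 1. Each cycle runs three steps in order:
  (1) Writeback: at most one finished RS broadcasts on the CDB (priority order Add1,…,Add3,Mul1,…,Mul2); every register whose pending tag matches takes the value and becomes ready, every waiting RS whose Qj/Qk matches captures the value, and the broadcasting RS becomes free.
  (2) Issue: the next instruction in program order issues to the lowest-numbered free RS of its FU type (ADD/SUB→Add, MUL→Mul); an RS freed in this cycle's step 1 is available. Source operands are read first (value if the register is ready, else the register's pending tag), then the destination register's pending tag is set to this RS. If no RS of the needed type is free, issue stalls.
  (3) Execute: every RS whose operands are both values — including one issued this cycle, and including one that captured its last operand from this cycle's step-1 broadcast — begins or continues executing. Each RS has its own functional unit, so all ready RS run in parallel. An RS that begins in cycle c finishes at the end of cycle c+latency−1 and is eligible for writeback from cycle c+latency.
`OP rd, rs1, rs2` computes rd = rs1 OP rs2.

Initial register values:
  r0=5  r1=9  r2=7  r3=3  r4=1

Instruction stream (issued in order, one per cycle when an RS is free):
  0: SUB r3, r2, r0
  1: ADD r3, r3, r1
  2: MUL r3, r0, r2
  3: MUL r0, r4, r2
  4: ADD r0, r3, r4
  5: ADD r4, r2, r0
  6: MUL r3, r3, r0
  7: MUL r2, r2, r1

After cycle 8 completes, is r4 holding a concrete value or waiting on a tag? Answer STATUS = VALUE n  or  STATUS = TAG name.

c1: issue SUB r3<-Add1 | r0:5,r1:9,r2:7,r3:Add1,r4:1
c2: issue ADD r3<-Add2 | r0:5,r1:9,r2:7,r3:Add2,r4:1
c3: issue MUL r3<-Mul1 | r0:5,r1:9,r2:7,r3:Mul1,r4:1
c4: CDB Add1=2; issue MUL r0<-Mul2 | r0:Mul2,r1:9,r2:7,r3:Mul1,r4:1
c5: issue ADD r0<-Add1 | r0:Add1,r1:9,r2:7,r3:Mul1,r4:1
c6: issue ADD r4<-Add3 | r0:Add1,r1:9,r2:7,r3:Mul1,r4:Add3
c7: CDB Add2=11; stall | r0:Add1,r1:9,r2:7,r3:Mul1,r4:Add3
c8: CDB Mul1=35; issue MUL r3<-Mul1 | r0:Add1,r1:9,r2:7,r3:Mul1,r4:Add3

STATUS = TAG Add3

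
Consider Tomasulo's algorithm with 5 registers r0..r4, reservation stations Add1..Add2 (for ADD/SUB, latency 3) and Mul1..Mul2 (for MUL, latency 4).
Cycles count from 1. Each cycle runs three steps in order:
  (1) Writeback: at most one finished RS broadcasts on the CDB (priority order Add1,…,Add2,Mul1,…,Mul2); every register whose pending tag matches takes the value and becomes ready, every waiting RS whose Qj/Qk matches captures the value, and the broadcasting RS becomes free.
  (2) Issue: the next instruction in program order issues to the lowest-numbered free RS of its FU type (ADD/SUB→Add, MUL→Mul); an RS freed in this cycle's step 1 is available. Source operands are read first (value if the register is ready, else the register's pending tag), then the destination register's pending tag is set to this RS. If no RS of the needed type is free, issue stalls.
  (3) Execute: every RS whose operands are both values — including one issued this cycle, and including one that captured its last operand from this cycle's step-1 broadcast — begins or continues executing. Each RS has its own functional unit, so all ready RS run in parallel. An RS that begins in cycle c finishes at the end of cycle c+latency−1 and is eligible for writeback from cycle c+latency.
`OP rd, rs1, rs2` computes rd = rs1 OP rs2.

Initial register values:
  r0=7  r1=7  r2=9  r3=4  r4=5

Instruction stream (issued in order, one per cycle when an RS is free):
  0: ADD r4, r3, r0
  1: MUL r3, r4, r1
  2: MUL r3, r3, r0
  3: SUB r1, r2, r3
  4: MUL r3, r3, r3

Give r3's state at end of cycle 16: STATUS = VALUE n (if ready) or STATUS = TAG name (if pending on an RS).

c1: issue ADD r4<-Add1 | r0:7,r1:7,r2:9,r3:4,r4:Add1
c2: issue MUL r3<-Mul1 | r0:7,r1:7,r2:9,r3:Mul1,r4:Add1
c3: issue MUL r3<-Mul2 | r0:7,r1:7,r2:9,r3:Mul2,r4:Add1
c4: CDB Add1=11; issue SUB r1<-Add1 | r0:7,r1:Add1,r2:9,r3:Mul2,r4:11
c5: stall | r0:7,r1:Add1,r2:9,r3:Mul2,r4:11
c6: stall | r0:7,r1:Add1,r2:9,r3:Mul2,r4:11
c7: stall | r0:7,r1:Add1,r2:9,r3:Mul2,r4:11
c8: CDB Mul1=77; issue MUL r3<-Mul1 | r0:7,r1:Add1,r2:9,r3:Mul1,r4:11
c9: - | r0:7,r1:Add1,r2:9,r3:Mul1,r4:11
c10: - | r0:7,r1:Add1,r2:9,r3:Mul1,r4:11
c11: - | r0:7,r1:Add1,r2:9,r3:Mul1,r4:11
c12: CDB Mul2=539 | r0:7,r1:Add1,r2:9,r3:Mul1,r4:11
c13: - | r0:7,r1:Add1,r2:9,r3:Mul1,r4:11
c14: - | r0:7,r1:Add1,r2:9,r3:Mul1,r4:11
c15: CDB Add1=-530 | r0:7,r1:-530,r2:9,r3:Mul1,r4:11
c16: CDB Mul1=290521 | r0:7,r1:-530,r2:9,r3:290521,r4:11

STATUS = VALUE 290521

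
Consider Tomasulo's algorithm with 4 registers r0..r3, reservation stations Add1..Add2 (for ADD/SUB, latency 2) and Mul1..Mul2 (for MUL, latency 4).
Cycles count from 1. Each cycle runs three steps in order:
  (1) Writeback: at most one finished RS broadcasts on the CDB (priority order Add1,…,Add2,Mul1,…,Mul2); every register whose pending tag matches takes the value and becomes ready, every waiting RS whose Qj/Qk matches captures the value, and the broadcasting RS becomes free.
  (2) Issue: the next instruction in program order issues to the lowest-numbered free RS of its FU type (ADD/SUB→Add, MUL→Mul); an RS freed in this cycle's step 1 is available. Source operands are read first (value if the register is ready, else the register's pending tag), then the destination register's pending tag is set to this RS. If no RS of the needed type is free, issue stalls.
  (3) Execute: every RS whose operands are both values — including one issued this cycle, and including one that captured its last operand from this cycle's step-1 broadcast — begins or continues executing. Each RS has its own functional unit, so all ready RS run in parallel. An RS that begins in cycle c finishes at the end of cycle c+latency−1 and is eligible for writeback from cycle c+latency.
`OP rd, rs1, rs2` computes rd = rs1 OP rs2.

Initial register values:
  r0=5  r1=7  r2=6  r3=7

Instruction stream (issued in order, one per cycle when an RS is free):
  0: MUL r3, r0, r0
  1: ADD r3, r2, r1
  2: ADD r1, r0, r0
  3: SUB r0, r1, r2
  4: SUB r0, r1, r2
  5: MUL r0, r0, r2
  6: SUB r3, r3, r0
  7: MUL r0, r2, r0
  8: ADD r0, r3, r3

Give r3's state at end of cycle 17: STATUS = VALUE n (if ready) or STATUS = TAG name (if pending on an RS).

STATUS = VALUE -11

  c1: issue MUL r3<-Mul1  regs: r0:5,r1:7,r2:6,r3:Mul1
  c2: issue ADD r3<-Add1  regs: r0:5,r1:7,r2:6,r3:Add1
  c3: issue ADD r1<-Add2  regs: r0:5,r1:Add2,r2:6,r3:Add1
  c4: CDB Add1=13; issue SUB r0<-Add1  regs: r0:Add1,r1:Add2,r2:6,r3:13
  c5: CDB Add2=10; issue SUB r0<-Add2  regs: r0:Add2,r1:10,r2:6,r3:13
  c6: CDB Mul1=25; issue MUL r0<-Mul1  regs: r0:Mul1,r1:10,r2:6,r3:13
  c7: CDB Add1=4; issue SUB r3<-Add1  regs: r0:Mul1,r1:10,r2:6,r3:Add1
  c8: CDB Add2=4; issue MUL r0<-Mul2  regs: r0:Mul2,r1:10,r2:6,r3:Add1
  c9: issue ADD r0<-Add2  regs: r0:Add2,r1:10,r2:6,r3:Add1
  c10: -  regs: r0:Add2,r1:10,r2:6,r3:Add1
  c11: -  regs: r0:Add2,r1:10,r2:6,r3:Add1
  c12: CDB Mul1=24  regs: r0:Add2,r1:10,r2:6,r3:Add1
  c13: -  regs: r0:Add2,r1:10,r2:6,r3:Add1
  c14: CDB Add1=-11  regs: r0:Add2,r1:10,r2:6,r3:-11
  c15: -  regs: r0:Add2,r1:10,r2:6,r3:-11
  c16: CDB Add2=-22  regs: r0:-22,r1:10,r2:6,r3:-11
  c17: CDB Mul2=144  regs: r0:-22,r1:10,r2:6,r3:-11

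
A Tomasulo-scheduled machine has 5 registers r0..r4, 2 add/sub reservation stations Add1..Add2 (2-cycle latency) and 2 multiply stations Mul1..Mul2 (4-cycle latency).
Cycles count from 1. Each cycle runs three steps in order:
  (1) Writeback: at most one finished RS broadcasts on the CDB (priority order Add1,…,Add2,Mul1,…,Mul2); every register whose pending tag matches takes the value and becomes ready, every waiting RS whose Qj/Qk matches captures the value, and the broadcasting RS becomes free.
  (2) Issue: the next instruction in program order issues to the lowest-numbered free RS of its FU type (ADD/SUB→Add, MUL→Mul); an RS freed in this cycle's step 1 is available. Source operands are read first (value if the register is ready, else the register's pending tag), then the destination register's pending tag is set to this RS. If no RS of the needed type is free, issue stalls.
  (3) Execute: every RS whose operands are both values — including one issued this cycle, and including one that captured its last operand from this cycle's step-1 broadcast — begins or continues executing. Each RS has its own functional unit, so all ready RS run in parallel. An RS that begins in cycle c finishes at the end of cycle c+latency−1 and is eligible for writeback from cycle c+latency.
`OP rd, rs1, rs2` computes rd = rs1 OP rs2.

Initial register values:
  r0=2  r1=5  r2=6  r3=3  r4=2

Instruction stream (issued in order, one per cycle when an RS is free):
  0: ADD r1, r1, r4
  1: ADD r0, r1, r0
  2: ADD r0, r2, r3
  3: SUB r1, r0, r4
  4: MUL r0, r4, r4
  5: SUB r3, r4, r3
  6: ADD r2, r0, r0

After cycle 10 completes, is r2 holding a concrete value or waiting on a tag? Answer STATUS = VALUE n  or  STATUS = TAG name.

c1: issue ADD r1<-Add1 | r0:2,r1:Add1,r2:6,r3:3,r4:2
c2: issue ADD r0<-Add2 | r0:Add2,r1:Add1,r2:6,r3:3,r4:2
c3: CDB Add1=7; issue ADD r0<-Add1 | r0:Add1,r1:7,r2:6,r3:3,r4:2
c4: stall | r0:Add1,r1:7,r2:6,r3:3,r4:2
c5: CDB Add1=9; issue SUB r1<-Add1 | r0:9,r1:Add1,r2:6,r3:3,r4:2
c6: CDB Add2=9; issue MUL r0<-Mul1 | r0:Mul1,r1:Add1,r2:6,r3:3,r4:2
c7: CDB Add1=7; issue SUB r3<-Add1 | r0:Mul1,r1:7,r2:6,r3:Add1,r4:2
c8: issue ADD r2<-Add2 | r0:Mul1,r1:7,r2:Add2,r3:Add1,r4:2
c9: CDB Add1=-1 | r0:Mul1,r1:7,r2:Add2,r3:-1,r4:2
c10: CDB Mul1=4 | r0:4,r1:7,r2:Add2,r3:-1,r4:2

STATUS = TAG Add2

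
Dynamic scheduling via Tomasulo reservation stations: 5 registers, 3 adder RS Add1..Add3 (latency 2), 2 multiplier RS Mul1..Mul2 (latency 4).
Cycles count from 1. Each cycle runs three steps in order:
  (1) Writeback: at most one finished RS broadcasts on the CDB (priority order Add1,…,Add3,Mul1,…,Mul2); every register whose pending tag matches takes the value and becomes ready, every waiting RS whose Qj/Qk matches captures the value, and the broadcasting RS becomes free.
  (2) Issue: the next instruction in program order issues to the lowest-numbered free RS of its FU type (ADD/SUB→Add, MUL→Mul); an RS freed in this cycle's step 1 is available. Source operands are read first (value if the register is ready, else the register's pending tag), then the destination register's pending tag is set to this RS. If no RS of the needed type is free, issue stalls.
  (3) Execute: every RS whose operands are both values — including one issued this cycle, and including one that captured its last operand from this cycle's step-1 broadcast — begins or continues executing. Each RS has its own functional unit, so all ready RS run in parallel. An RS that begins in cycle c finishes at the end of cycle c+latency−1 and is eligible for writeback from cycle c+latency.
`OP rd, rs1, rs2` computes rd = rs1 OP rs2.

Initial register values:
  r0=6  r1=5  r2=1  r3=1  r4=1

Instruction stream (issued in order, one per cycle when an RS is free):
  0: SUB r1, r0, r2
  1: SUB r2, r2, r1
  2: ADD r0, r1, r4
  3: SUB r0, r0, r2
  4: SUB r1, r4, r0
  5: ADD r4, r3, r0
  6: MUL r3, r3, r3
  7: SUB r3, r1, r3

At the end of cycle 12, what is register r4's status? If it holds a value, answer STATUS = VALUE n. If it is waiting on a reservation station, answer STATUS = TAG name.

STATUS = VALUE 11

  c1: issue SUB r1<-Add1  regs: r0:6,r1:Add1,r2:1,r3:1,r4:1
  c2: issue SUB r2<-Add2  regs: r0:6,r1:Add1,r2:Add2,r3:1,r4:1
  c3: CDB Add1=5; issue ADD r0<-Add1  regs: r0:Add1,r1:5,r2:Add2,r3:1,r4:1
  c4: issue SUB r0<-Add3  regs: r0:Add3,r1:5,r2:Add2,r3:1,r4:1
  c5: CDB Add1=6; issue SUB r1<-Add1  regs: r0:Add3,r1:Add1,r2:Add2,r3:1,r4:1
  c6: CDB Add2=-4; issue ADD r4<-Add2  regs: r0:Add3,r1:Add1,r2:-4,r3:1,r4:Add2
  c7: issue MUL r3<-Mul1  regs: r0:Add3,r1:Add1,r2:-4,r3:Mul1,r4:Add2
  c8: CDB Add3=10; issue SUB r3<-Add3  regs: r0:10,r1:Add1,r2:-4,r3:Add3,r4:Add2
  c9: -  regs: r0:10,r1:Add1,r2:-4,r3:Add3,r4:Add2
  c10: CDB Add1=-9  regs: r0:10,r1:-9,r2:-4,r3:Add3,r4:Add2
  c11: CDB Add2=11  regs: r0:10,r1:-9,r2:-4,r3:Add3,r4:11
  c12: CDB Mul1=1  regs: r0:10,r1:-9,r2:-4,r3:Add3,r4:11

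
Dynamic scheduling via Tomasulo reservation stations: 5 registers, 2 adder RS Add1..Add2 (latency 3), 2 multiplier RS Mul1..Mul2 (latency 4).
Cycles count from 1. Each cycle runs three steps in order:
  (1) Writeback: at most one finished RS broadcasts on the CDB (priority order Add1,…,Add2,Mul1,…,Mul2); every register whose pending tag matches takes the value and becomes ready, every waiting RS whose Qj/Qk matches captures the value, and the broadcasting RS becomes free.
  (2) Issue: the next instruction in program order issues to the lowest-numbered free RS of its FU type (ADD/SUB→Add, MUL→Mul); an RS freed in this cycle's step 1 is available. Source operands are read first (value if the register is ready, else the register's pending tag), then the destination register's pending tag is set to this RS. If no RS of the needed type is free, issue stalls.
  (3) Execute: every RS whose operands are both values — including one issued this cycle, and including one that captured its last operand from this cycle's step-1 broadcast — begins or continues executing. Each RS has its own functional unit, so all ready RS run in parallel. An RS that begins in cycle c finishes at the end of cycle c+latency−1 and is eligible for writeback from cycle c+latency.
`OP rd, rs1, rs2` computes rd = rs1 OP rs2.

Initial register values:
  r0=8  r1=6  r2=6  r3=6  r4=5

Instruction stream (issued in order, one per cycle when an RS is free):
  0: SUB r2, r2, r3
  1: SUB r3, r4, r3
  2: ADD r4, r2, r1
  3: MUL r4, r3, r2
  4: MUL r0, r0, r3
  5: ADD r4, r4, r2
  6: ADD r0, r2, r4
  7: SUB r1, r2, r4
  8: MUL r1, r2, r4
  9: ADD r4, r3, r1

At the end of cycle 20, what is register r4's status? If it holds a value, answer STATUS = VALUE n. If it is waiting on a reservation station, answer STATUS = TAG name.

STATUS = VALUE -1

cycle 1: issue SUB r2<-Add1 // r0:8,r1:6,r2:Add1,r3:6,r4:5
cycle 2: issue SUB r3<-Add2 // r0:8,r1:6,r2:Add1,r3:Add2,r4:5
cycle 3: stall // r0:8,r1:6,r2:Add1,r3:Add2,r4:5
cycle 4: CDB Add1=0; issue ADD r4<-Add1 // r0:8,r1:6,r2:0,r3:Add2,r4:Add1
cycle 5: CDB Add2=-1; issue MUL r4<-Mul1 // r0:8,r1:6,r2:0,r3:-1,r4:Mul1
cycle 6: issue MUL r0<-Mul2 // r0:Mul2,r1:6,r2:0,r3:-1,r4:Mul1
cycle 7: CDB Add1=6; issue ADD r4<-Add1 // r0:Mul2,r1:6,r2:0,r3:-1,r4:Add1
cycle 8: issue ADD r0<-Add2 // r0:Add2,r1:6,r2:0,r3:-1,r4:Add1
cycle 9: CDB Mul1=0; stall // r0:Add2,r1:6,r2:0,r3:-1,r4:Add1
cycle 10: CDB Mul2=-8; stall // r0:Add2,r1:6,r2:0,r3:-1,r4:Add1
cycle 11: stall // r0:Add2,r1:6,r2:0,r3:-1,r4:Add1
cycle 12: CDB Add1=0; issue SUB r1<-Add1 // r0:Add2,r1:Add1,r2:0,r3:-1,r4:0
cycle 13: issue MUL r1<-Mul1 // r0:Add2,r1:Mul1,r2:0,r3:-1,r4:0
cycle 14: stall // r0:Add2,r1:Mul1,r2:0,r3:-1,r4:0
cycle 15: CDB Add1=0; issue ADD r4<-Add1 // r0:Add2,r1:Mul1,r2:0,r3:-1,r4:Add1
cycle 16: CDB Add2=0 // r0:0,r1:Mul1,r2:0,r3:-1,r4:Add1
cycle 17: CDB Mul1=0 // r0:0,r1:0,r2:0,r3:-1,r4:Add1
cycle 18: - // r0:0,r1:0,r2:0,r3:-1,r4:Add1
cycle 19: - // r0:0,r1:0,r2:0,r3:-1,r4:Add1
cycle 20: CDB Add1=-1 // r0:0,r1:0,r2:0,r3:-1,r4:-1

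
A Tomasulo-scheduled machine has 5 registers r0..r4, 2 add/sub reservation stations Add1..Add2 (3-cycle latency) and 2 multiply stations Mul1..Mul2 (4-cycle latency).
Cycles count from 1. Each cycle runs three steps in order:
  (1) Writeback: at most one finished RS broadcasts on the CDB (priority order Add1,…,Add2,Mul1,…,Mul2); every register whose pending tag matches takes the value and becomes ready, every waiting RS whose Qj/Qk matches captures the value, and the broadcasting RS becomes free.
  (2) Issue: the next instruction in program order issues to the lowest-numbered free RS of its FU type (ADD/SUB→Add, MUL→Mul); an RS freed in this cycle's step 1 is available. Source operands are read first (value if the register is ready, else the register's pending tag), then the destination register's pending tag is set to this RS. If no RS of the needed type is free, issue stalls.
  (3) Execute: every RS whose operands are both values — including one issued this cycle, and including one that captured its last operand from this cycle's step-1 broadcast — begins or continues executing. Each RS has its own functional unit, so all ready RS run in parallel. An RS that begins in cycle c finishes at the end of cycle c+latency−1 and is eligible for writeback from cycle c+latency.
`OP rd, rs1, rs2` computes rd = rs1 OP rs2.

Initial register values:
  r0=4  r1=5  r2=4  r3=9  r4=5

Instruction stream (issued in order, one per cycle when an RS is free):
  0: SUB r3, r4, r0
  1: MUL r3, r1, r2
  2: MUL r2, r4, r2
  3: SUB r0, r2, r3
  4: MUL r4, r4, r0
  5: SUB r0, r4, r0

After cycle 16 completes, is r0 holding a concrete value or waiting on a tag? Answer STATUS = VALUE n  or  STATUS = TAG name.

STATUS = TAG Add2

cycle 1: issue SUB r3<-Add1 // r0:4,r1:5,r2:4,r3:Add1,r4:5
cycle 2: issue MUL r3<-Mul1 // r0:4,r1:5,r2:4,r3:Mul1,r4:5
cycle 3: issue MUL r2<-Mul2 // r0:4,r1:5,r2:Mul2,r3:Mul1,r4:5
cycle 4: CDB Add1=1; issue SUB r0<-Add1 // r0:Add1,r1:5,r2:Mul2,r3:Mul1,r4:5
cycle 5: stall // r0:Add1,r1:5,r2:Mul2,r3:Mul1,r4:5
cycle 6: CDB Mul1=20; issue MUL r4<-Mul1 // r0:Add1,r1:5,r2:Mul2,r3:20,r4:Mul1
cycle 7: CDB Mul2=20; issue SUB r0<-Add2 // r0:Add2,r1:5,r2:20,r3:20,r4:Mul1
cycle 8: - // r0:Add2,r1:5,r2:20,r3:20,r4:Mul1
cycle 9: - // r0:Add2,r1:5,r2:20,r3:20,r4:Mul1
cycle 10: CDB Add1=0 // r0:Add2,r1:5,r2:20,r3:20,r4:Mul1
cycle 11: - // r0:Add2,r1:5,r2:20,r3:20,r4:Mul1
cycle 12: - // r0:Add2,r1:5,r2:20,r3:20,r4:Mul1
cycle 13: - // r0:Add2,r1:5,r2:20,r3:20,r4:Mul1
cycle 14: CDB Mul1=0 // r0:Add2,r1:5,r2:20,r3:20,r4:0
cycle 15: - // r0:Add2,r1:5,r2:20,r3:20,r4:0
cycle 16: - // r0:Add2,r1:5,r2:20,r3:20,r4:0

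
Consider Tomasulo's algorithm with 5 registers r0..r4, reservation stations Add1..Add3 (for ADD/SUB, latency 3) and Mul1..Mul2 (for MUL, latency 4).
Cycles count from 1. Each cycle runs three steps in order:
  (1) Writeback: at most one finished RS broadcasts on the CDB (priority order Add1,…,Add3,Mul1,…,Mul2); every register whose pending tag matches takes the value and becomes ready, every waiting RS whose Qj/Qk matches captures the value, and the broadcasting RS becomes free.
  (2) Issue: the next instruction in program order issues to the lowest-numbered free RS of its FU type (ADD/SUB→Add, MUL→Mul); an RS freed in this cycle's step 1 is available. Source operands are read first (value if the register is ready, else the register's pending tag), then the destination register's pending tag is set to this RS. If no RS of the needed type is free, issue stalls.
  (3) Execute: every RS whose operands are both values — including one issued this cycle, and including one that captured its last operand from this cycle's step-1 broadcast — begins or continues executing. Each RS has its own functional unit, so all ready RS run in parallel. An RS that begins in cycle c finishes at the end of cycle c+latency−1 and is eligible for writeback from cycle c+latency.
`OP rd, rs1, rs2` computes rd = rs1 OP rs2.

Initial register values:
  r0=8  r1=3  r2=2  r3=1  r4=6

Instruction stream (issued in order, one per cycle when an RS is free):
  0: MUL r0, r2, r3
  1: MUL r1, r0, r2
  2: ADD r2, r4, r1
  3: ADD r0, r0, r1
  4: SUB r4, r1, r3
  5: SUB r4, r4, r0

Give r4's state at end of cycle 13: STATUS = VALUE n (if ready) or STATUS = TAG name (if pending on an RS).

cycle 1: issue MUL r0<-Mul1 // r0:Mul1,r1:3,r2:2,r3:1,r4:6
cycle 2: issue MUL r1<-Mul2 // r0:Mul1,r1:Mul2,r2:2,r3:1,r4:6
cycle 3: issue ADD r2<-Add1 // r0:Mul1,r1:Mul2,r2:Add1,r3:1,r4:6
cycle 4: issue ADD r0<-Add2 // r0:Add2,r1:Mul2,r2:Add1,r3:1,r4:6
cycle 5: CDB Mul1=2; issue SUB r4<-Add3 // r0:Add2,r1:Mul2,r2:Add1,r3:1,r4:Add3
cycle 6: stall // r0:Add2,r1:Mul2,r2:Add1,r3:1,r4:Add3
cycle 7: stall // r0:Add2,r1:Mul2,r2:Add1,r3:1,r4:Add3
cycle 8: stall // r0:Add2,r1:Mul2,r2:Add1,r3:1,r4:Add3
cycle 9: CDB Mul2=4; stall // r0:Add2,r1:4,r2:Add1,r3:1,r4:Add3
cycle 10: stall // r0:Add2,r1:4,r2:Add1,r3:1,r4:Add3
cycle 11: stall // r0:Add2,r1:4,r2:Add1,r3:1,r4:Add3
cycle 12: CDB Add1=10; issue SUB r4<-Add1 // r0:Add2,r1:4,r2:10,r3:1,r4:Add1
cycle 13: CDB Add2=6 // r0:6,r1:4,r2:10,r3:1,r4:Add1

STATUS = TAG Add1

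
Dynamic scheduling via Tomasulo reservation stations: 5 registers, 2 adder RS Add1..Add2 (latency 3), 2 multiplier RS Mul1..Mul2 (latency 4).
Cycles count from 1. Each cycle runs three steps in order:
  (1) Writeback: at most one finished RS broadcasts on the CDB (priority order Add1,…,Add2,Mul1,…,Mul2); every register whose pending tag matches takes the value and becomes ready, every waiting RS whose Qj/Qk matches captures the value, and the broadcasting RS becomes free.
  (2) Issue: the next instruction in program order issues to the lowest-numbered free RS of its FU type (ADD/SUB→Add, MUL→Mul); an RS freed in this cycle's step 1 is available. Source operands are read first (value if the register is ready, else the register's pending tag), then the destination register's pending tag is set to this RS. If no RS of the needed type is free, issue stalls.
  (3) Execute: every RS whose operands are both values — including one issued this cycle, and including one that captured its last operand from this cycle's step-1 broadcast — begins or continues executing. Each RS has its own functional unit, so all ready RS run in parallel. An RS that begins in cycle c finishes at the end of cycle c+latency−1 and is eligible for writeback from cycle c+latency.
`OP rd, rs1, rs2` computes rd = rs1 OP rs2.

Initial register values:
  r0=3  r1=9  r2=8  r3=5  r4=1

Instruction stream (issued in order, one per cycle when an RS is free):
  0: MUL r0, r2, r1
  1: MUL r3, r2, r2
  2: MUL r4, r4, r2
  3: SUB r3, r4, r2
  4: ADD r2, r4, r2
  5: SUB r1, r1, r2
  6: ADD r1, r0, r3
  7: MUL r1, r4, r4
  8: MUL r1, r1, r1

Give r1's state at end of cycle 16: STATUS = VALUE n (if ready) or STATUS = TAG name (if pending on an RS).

STATUS = TAG Mul2

  c1: issue MUL r0<-Mul1  regs: r0:Mul1,r1:9,r2:8,r3:5,r4:1
  c2: issue MUL r3<-Mul2  regs: r0:Mul1,r1:9,r2:8,r3:Mul2,r4:1
  c3: stall  regs: r0:Mul1,r1:9,r2:8,r3:Mul2,r4:1
  c4: stall  regs: r0:Mul1,r1:9,r2:8,r3:Mul2,r4:1
  c5: CDB Mul1=72; issue MUL r4<-Mul1  regs: r0:72,r1:9,r2:8,r3:Mul2,r4:Mul1
  c6: CDB Mul2=64; issue SUB r3<-Add1  regs: r0:72,r1:9,r2:8,r3:Add1,r4:Mul1
  c7: issue ADD r2<-Add2  regs: r0:72,r1:9,r2:Add2,r3:Add1,r4:Mul1
  c8: stall  regs: r0:72,r1:9,r2:Add2,r3:Add1,r4:Mul1
  c9: CDB Mul1=8; stall  regs: r0:72,r1:9,r2:Add2,r3:Add1,r4:8
  c10: stall  regs: r0:72,r1:9,r2:Add2,r3:Add1,r4:8
  c11: stall  regs: r0:72,r1:9,r2:Add2,r3:Add1,r4:8
  c12: CDB Add1=0; issue SUB r1<-Add1  regs: r0:72,r1:Add1,r2:Add2,r3:0,r4:8
  c13: CDB Add2=16; issue ADD r1<-Add2  regs: r0:72,r1:Add2,r2:16,r3:0,r4:8
  c14: issue MUL r1<-Mul1  regs: r0:72,r1:Mul1,r2:16,r3:0,r4:8
  c15: issue MUL r1<-Mul2  regs: r0:72,r1:Mul2,r2:16,r3:0,r4:8
  c16: CDB Add1=-7  regs: r0:72,r1:Mul2,r2:16,r3:0,r4:8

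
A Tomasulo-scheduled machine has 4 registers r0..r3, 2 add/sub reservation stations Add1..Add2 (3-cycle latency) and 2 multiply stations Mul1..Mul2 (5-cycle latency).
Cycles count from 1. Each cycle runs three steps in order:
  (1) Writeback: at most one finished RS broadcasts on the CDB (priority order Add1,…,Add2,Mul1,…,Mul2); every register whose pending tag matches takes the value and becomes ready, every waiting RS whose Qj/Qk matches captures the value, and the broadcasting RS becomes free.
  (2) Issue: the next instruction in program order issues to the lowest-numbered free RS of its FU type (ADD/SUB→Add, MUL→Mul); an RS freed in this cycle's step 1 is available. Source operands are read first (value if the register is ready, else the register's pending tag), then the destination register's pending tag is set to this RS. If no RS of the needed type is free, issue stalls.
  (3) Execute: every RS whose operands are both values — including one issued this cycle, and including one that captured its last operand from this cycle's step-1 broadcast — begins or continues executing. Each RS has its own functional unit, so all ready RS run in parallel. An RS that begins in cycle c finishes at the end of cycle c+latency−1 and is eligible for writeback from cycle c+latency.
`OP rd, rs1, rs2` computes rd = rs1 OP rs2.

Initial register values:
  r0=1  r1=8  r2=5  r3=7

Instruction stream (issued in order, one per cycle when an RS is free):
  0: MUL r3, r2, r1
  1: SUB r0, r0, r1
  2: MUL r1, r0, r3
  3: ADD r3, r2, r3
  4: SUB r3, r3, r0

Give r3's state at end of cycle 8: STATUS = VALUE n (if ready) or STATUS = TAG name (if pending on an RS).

STATUS = TAG Add1

c1: issue MUL r3<-Mul1 | r0:1,r1:8,r2:5,r3:Mul1
c2: issue SUB r0<-Add1 | r0:Add1,r1:8,r2:5,r3:Mul1
c3: issue MUL r1<-Mul2 | r0:Add1,r1:Mul2,r2:5,r3:Mul1
c4: issue ADD r3<-Add2 | r0:Add1,r1:Mul2,r2:5,r3:Add2
c5: CDB Add1=-7; issue SUB r3<-Add1 | r0:-7,r1:Mul2,r2:5,r3:Add1
c6: CDB Mul1=40 | r0:-7,r1:Mul2,r2:5,r3:Add1
c7: - | r0:-7,r1:Mul2,r2:5,r3:Add1
c8: - | r0:-7,r1:Mul2,r2:5,r3:Add1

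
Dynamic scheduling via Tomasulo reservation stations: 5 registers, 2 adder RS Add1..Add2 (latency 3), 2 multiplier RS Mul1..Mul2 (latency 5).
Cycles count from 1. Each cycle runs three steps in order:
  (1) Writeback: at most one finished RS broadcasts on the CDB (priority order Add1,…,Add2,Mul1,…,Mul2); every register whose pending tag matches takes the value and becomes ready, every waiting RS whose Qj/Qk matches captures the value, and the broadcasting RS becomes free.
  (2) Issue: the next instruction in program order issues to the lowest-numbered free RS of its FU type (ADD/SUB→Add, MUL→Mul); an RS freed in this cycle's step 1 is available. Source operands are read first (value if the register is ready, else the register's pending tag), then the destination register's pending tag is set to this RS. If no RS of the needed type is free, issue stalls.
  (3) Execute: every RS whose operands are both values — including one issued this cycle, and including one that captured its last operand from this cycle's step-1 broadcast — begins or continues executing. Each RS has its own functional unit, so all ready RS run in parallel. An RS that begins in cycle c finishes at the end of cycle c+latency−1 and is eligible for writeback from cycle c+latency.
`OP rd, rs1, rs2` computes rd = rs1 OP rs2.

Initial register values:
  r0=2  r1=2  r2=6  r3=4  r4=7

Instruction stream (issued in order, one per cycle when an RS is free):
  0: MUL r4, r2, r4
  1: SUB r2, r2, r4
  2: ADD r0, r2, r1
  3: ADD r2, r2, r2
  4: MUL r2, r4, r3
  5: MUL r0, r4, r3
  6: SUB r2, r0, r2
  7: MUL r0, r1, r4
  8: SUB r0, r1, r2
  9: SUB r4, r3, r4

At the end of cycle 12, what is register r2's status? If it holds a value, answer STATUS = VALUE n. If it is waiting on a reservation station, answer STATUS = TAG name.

  c1: issue MUL r4<-Mul1  regs: r0:2,r1:2,r2:6,r3:4,r4:Mul1
  c2: issue SUB r2<-Add1  regs: r0:2,r1:2,r2:Add1,r3:4,r4:Mul1
  c3: issue ADD r0<-Add2  regs: r0:Add2,r1:2,r2:Add1,r3:4,r4:Mul1
  c4: stall  regs: r0:Add2,r1:2,r2:Add1,r3:4,r4:Mul1
  c5: stall  regs: r0:Add2,r1:2,r2:Add1,r3:4,r4:Mul1
  c6: CDB Mul1=42; stall  regs: r0:Add2,r1:2,r2:Add1,r3:4,r4:42
  c7: stall  regs: r0:Add2,r1:2,r2:Add1,r3:4,r4:42
  c8: stall  regs: r0:Add2,r1:2,r2:Add1,r3:4,r4:42
  c9: CDB Add1=-36; issue ADD r2<-Add1  regs: r0:Add2,r1:2,r2:Add1,r3:4,r4:42
  c10: issue MUL r2<-Mul1  regs: r0:Add2,r1:2,r2:Mul1,r3:4,r4:42
  c11: issue MUL r0<-Mul2  regs: r0:Mul2,r1:2,r2:Mul1,r3:4,r4:42
  c12: CDB Add1=-72; issue SUB r2<-Add1  regs: r0:Mul2,r1:2,r2:Add1,r3:4,r4:42

STATUS = TAG Add1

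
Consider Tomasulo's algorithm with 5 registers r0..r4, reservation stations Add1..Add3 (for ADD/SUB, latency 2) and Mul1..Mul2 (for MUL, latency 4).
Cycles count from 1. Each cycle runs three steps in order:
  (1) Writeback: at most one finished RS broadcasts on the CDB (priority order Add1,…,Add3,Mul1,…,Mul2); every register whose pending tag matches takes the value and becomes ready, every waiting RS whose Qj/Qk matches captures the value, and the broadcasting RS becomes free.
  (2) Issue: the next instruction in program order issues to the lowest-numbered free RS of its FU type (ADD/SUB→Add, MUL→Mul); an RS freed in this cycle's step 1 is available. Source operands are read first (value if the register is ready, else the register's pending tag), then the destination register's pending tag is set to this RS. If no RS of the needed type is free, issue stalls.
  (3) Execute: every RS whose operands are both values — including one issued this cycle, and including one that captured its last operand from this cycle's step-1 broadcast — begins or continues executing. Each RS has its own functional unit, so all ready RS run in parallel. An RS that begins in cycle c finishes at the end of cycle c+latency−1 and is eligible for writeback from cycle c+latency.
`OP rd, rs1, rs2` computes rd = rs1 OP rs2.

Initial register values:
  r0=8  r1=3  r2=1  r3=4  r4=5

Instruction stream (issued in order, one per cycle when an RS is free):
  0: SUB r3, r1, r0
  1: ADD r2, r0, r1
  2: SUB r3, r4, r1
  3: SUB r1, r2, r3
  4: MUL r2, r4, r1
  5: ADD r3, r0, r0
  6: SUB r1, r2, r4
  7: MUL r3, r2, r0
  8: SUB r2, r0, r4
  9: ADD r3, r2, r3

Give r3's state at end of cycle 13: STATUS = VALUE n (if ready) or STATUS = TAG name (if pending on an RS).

c1: issue SUB r3<-Add1 | r0:8,r1:3,r2:1,r3:Add1,r4:5
c2: issue ADD r2<-Add2 | r0:8,r1:3,r2:Add2,r3:Add1,r4:5
c3: CDB Add1=-5; issue SUB r3<-Add1 | r0:8,r1:3,r2:Add2,r3:Add1,r4:5
c4: CDB Add2=11; issue SUB r1<-Add2 | r0:8,r1:Add2,r2:11,r3:Add1,r4:5
c5: CDB Add1=2; issue MUL r2<-Mul1 | r0:8,r1:Add2,r2:Mul1,r3:2,r4:5
c6: issue ADD r3<-Add1 | r0:8,r1:Add2,r2:Mul1,r3:Add1,r4:5
c7: CDB Add2=9; issue SUB r1<-Add2 | r0:8,r1:Add2,r2:Mul1,r3:Add1,r4:5
c8: CDB Add1=16; issue MUL r3<-Mul2 | r0:8,r1:Add2,r2:Mul1,r3:Mul2,r4:5
c9: issue SUB r2<-Add1 | r0:8,r1:Add2,r2:Add1,r3:Mul2,r4:5
c10: issue ADD r3<-Add3 | r0:8,r1:Add2,r2:Add1,r3:Add3,r4:5
c11: CDB Add1=3 | r0:8,r1:Add2,r2:3,r3:Add3,r4:5
c12: CDB Mul1=45 | r0:8,r1:Add2,r2:3,r3:Add3,r4:5
c13: - | r0:8,r1:Add2,r2:3,r3:Add3,r4:5

STATUS = TAG Add3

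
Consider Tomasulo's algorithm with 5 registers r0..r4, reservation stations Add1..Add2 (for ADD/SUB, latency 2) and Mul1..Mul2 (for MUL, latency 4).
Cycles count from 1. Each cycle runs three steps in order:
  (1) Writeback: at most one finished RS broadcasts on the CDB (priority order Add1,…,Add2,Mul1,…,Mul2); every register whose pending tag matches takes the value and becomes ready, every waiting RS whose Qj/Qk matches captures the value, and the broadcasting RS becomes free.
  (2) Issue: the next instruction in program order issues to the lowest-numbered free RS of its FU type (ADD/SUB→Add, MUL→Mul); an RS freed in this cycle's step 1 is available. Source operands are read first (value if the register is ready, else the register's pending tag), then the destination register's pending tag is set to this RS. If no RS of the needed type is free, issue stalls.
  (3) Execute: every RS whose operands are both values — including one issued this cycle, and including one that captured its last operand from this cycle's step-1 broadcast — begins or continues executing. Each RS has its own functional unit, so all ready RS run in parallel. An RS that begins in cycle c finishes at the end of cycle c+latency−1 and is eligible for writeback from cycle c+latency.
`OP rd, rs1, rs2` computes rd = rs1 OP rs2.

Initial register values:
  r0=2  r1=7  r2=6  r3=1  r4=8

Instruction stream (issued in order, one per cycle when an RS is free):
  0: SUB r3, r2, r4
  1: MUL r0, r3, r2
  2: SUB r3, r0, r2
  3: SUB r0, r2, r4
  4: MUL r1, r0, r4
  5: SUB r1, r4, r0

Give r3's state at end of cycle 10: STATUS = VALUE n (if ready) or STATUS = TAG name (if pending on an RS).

  c1: issue SUB r3<-Add1  regs: r0:2,r1:7,r2:6,r3:Add1,r4:8
  c2: issue MUL r0<-Mul1  regs: r0:Mul1,r1:7,r2:6,r3:Add1,r4:8
  c3: CDB Add1=-2; issue SUB r3<-Add1  regs: r0:Mul1,r1:7,r2:6,r3:Add1,r4:8
  c4: issue SUB r0<-Add2  regs: r0:Add2,r1:7,r2:6,r3:Add1,r4:8
  c5: issue MUL r1<-Mul2  regs: r0:Add2,r1:Mul2,r2:6,r3:Add1,r4:8
  c6: CDB Add2=-2; issue SUB r1<-Add2  regs: r0:-2,r1:Add2,r2:6,r3:Add1,r4:8
  c7: CDB Mul1=-12  regs: r0:-2,r1:Add2,r2:6,r3:Add1,r4:8
  c8: CDB Add2=10  regs: r0:-2,r1:10,r2:6,r3:Add1,r4:8
  c9: CDB Add1=-18  regs: r0:-2,r1:10,r2:6,r3:-18,r4:8
  c10: CDB Mul2=-16  regs: r0:-2,r1:10,r2:6,r3:-18,r4:8

STATUS = VALUE -18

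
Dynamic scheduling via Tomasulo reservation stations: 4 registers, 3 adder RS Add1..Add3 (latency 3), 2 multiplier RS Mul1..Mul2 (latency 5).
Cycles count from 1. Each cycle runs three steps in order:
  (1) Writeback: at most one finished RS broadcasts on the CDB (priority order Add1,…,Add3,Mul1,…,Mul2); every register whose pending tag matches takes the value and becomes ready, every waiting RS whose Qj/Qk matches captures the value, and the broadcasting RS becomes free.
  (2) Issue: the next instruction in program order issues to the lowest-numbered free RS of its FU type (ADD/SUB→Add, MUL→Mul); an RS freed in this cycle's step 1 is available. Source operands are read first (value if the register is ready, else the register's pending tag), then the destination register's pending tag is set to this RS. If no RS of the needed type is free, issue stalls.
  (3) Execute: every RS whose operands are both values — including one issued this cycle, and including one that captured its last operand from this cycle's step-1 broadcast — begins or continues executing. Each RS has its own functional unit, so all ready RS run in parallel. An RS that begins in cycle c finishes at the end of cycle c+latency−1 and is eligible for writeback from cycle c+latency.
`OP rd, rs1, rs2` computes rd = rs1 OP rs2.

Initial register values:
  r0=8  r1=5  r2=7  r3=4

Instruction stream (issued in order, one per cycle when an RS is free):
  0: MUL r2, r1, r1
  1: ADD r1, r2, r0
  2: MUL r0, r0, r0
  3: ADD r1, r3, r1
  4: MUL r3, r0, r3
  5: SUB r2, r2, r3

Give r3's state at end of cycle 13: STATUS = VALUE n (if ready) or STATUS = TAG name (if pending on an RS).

STATUS = VALUE 256

cycle 1: issue MUL r2<-Mul1 // r0:8,r1:5,r2:Mul1,r3:4
cycle 2: issue ADD r1<-Add1 // r0:8,r1:Add1,r2:Mul1,r3:4
cycle 3: issue MUL r0<-Mul2 // r0:Mul2,r1:Add1,r2:Mul1,r3:4
cycle 4: issue ADD r1<-Add2 // r0:Mul2,r1:Add2,r2:Mul1,r3:4
cycle 5: stall // r0:Mul2,r1:Add2,r2:Mul1,r3:4
cycle 6: CDB Mul1=25; issue MUL r3<-Mul1 // r0:Mul2,r1:Add2,r2:25,r3:Mul1
cycle 7: issue SUB r2<-Add3 // r0:Mul2,r1:Add2,r2:Add3,r3:Mul1
cycle 8: CDB Mul2=64 // r0:64,r1:Add2,r2:Add3,r3:Mul1
cycle 9: CDB Add1=33 // r0:64,r1:Add2,r2:Add3,r3:Mul1
cycle 10: - // r0:64,r1:Add2,r2:Add3,r3:Mul1
cycle 11: - // r0:64,r1:Add2,r2:Add3,r3:Mul1
cycle 12: CDB Add2=37 // r0:64,r1:37,r2:Add3,r3:Mul1
cycle 13: CDB Mul1=256 // r0:64,r1:37,r2:Add3,r3:256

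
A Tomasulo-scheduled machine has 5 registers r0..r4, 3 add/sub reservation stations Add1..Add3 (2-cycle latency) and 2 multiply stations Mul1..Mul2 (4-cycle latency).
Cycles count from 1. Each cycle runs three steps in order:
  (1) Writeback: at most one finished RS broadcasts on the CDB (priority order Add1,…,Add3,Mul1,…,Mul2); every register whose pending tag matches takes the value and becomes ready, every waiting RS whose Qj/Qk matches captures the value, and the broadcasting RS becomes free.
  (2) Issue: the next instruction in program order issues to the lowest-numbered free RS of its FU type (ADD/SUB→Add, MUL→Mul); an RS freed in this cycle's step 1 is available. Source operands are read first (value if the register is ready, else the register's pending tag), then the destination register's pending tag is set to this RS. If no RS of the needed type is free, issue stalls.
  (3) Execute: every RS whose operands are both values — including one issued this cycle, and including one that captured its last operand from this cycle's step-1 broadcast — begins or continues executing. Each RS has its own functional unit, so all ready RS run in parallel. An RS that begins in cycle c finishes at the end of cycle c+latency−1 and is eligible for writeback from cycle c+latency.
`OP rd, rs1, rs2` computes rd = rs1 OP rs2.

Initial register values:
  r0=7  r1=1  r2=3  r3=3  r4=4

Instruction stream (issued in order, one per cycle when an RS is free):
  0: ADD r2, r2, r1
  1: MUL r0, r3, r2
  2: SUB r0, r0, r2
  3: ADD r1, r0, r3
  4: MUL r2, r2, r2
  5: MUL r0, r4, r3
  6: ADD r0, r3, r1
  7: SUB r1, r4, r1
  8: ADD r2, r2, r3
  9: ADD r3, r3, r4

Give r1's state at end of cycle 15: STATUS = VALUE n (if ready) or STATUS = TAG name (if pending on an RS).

STATUS = VALUE -7

c1: issue ADD r2<-Add1 | r0:7,r1:1,r2:Add1,r3:3,r4:4
c2: issue MUL r0<-Mul1 | r0:Mul1,r1:1,r2:Add1,r3:3,r4:4
c3: CDB Add1=4; issue SUB r0<-Add1 | r0:Add1,r1:1,r2:4,r3:3,r4:4
c4: issue ADD r1<-Add2 | r0:Add1,r1:Add2,r2:4,r3:3,r4:4
c5: issue MUL r2<-Mul2 | r0:Add1,r1:Add2,r2:Mul2,r3:3,r4:4
c6: stall | r0:Add1,r1:Add2,r2:Mul2,r3:3,r4:4
c7: CDB Mul1=12; issue MUL r0<-Mul1 | r0:Mul1,r1:Add2,r2:Mul2,r3:3,r4:4
c8: issue ADD r0<-Add3 | r0:Add3,r1:Add2,r2:Mul2,r3:3,r4:4
c9: CDB Add1=8; issue SUB r1<-Add1 | r0:Add3,r1:Add1,r2:Mul2,r3:3,r4:4
c10: CDB Mul2=16; stall | r0:Add3,r1:Add1,r2:16,r3:3,r4:4
c11: CDB Add2=11; issue ADD r2<-Add2 | r0:Add3,r1:Add1,r2:Add2,r3:3,r4:4
c12: CDB Mul1=12; stall | r0:Add3,r1:Add1,r2:Add2,r3:3,r4:4
c13: CDB Add1=-7; issue ADD r3<-Add1 | r0:Add3,r1:-7,r2:Add2,r3:Add1,r4:4
c14: CDB Add2=19 | r0:Add3,r1:-7,r2:19,r3:Add1,r4:4
c15: CDB Add1=7 | r0:Add3,r1:-7,r2:19,r3:7,r4:4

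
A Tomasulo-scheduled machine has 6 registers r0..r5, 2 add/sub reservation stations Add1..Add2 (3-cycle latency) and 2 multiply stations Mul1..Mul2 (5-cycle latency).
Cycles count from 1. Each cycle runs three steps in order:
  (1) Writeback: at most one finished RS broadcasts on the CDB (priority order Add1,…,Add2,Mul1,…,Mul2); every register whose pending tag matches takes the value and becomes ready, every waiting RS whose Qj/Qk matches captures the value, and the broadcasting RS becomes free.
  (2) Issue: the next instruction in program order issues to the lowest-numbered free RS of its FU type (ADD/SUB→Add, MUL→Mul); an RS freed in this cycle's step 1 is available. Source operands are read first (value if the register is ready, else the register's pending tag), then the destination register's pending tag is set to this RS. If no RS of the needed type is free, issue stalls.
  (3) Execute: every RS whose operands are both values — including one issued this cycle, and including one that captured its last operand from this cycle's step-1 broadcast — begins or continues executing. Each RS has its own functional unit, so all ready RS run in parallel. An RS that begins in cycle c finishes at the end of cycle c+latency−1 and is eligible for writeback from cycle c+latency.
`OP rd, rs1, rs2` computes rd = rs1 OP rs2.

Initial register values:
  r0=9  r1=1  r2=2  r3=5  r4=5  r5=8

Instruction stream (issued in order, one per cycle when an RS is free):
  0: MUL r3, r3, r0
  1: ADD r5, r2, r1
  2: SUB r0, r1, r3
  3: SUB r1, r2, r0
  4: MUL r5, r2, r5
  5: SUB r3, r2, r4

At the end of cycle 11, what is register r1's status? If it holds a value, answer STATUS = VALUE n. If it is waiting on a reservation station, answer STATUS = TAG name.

  c1: issue MUL r3<-Mul1  regs: r0:9,r1:1,r2:2,r3:Mul1,r4:5,r5:8
  c2: issue ADD r5<-Add1  regs: r0:9,r1:1,r2:2,r3:Mul1,r4:5,r5:Add1
  c3: issue SUB r0<-Add2  regs: r0:Add2,r1:1,r2:2,r3:Mul1,r4:5,r5:Add1
  c4: stall  regs: r0:Add2,r1:1,r2:2,r3:Mul1,r4:5,r5:Add1
  c5: CDB Add1=3; issue SUB r1<-Add1  regs: r0:Add2,r1:Add1,r2:2,r3:Mul1,r4:5,r5:3
  c6: CDB Mul1=45; issue MUL r5<-Mul1  regs: r0:Add2,r1:Add1,r2:2,r3:45,r4:5,r5:Mul1
  c7: stall  regs: r0:Add2,r1:Add1,r2:2,r3:45,r4:5,r5:Mul1
  c8: stall  regs: r0:Add2,r1:Add1,r2:2,r3:45,r4:5,r5:Mul1
  c9: CDB Add2=-44; issue SUB r3<-Add2  regs: r0:-44,r1:Add1,r2:2,r3:Add2,r4:5,r5:Mul1
  c10: -  regs: r0:-44,r1:Add1,r2:2,r3:Add2,r4:5,r5:Mul1
  c11: CDB Mul1=6  regs: r0:-44,r1:Add1,r2:2,r3:Add2,r4:5,r5:6

STATUS = TAG Add1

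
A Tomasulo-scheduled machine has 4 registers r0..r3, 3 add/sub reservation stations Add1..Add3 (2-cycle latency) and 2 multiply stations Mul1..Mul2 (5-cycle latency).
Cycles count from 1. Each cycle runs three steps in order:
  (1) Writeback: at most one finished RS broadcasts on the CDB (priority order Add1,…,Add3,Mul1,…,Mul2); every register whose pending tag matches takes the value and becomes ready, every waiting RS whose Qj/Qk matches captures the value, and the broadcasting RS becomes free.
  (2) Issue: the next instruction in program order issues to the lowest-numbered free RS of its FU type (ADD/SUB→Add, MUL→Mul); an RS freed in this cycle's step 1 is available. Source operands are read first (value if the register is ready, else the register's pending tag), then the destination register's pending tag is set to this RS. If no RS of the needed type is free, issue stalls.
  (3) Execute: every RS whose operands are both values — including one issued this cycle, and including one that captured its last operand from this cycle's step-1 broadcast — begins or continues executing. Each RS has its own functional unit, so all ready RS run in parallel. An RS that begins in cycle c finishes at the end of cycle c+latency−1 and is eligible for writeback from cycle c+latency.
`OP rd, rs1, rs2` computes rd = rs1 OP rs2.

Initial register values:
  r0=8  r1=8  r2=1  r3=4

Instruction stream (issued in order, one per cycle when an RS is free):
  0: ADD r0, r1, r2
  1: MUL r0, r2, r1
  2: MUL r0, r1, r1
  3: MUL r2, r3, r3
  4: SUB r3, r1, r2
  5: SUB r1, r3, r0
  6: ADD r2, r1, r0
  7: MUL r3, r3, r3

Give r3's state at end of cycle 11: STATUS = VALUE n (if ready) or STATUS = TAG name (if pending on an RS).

cycle 1: issue ADD r0<-Add1 // r0:Add1,r1:8,r2:1,r3:4
cycle 2: issue MUL r0<-Mul1 // r0:Mul1,r1:8,r2:1,r3:4
cycle 3: CDB Add1=9; issue MUL r0<-Mul2 // r0:Mul2,r1:8,r2:1,r3:4
cycle 4: stall // r0:Mul2,r1:8,r2:1,r3:4
cycle 5: stall // r0:Mul2,r1:8,r2:1,r3:4
cycle 6: stall // r0:Mul2,r1:8,r2:1,r3:4
cycle 7: CDB Mul1=8; issue MUL r2<-Mul1 // r0:Mul2,r1:8,r2:Mul1,r3:4
cycle 8: CDB Mul2=64; issue SUB r3<-Add1 // r0:64,r1:8,r2:Mul1,r3:Add1
cycle 9: issue SUB r1<-Add2 // r0:64,r1:Add2,r2:Mul1,r3:Add1
cycle 10: issue ADD r2<-Add3 // r0:64,r1:Add2,r2:Add3,r3:Add1
cycle 11: issue MUL r3<-Mul2 // r0:64,r1:Add2,r2:Add3,r3:Mul2

STATUS = TAG Mul2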